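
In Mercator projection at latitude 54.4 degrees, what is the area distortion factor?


area_distortion = 1/cos^2(54.4) = 2.951

2.951


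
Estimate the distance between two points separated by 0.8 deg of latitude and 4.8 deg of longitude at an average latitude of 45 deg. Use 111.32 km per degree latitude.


dlat_km = 0.8 * 111.32 = 89.056
dlon_km = 4.8 * 111.32 * cos(45) ≈ 377.833
dist = sqrt(89.056^2 + 377.833^2) ≈ 388.2 km

388.2 km


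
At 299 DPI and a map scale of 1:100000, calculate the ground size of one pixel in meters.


pixel_cm = 2.54 / 299 ≈ 0.008495 cm
ground = pixel_cm * 100000 / 100 = 2.54 * 100000 / (299 * 100) = 254000 / 29900 ≈ 8.49 m

8.49 m


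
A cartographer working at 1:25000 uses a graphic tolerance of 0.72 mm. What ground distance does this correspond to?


ground = 0.72 mm * 25000 / 1000 = 18.0 m

18.0 m


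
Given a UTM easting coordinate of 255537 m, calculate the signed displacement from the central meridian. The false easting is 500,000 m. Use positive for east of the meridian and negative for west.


displacement = 255537 - 500000 = -244463 m

-244463 m


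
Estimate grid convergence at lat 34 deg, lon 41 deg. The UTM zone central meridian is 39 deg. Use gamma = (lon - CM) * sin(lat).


gamma = (41 - 39) * sin(34) = 2 * 0.559193 = 1.118 degrees

1.118 degrees


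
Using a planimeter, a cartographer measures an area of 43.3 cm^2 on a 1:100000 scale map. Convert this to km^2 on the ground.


ground_area = 43.3 * (100000/100)^2 = 43300000.0 m^2 = 43.3 km^2

43.3 km^2


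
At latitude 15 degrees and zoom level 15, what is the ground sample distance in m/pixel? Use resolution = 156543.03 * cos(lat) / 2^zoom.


res = 156543.03 * cos(15) / 2^15 = 156543.03 * 0.96592583 / 32768 = 4.61 m/pixel

4.61 m/pixel


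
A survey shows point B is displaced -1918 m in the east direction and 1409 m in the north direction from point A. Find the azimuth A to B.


az = atan2(-1918, 1409) = -53.7 deg
adjusted to 0-360: 306.3 degrees

306.3 degrees


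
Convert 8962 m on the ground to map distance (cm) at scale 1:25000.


map_cm = 8962 * 100 / 25000 = 35.848 cm ≈ 35.85 cm

35.85 cm


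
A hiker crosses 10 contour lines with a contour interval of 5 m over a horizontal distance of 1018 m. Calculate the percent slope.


elevation change = 10 * 5 = 50 m
slope = 50 / 1018 * 100 = 4.9%

4.9%


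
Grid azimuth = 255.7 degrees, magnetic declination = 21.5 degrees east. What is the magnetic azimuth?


magnetic azimuth = grid azimuth - declination (east +ve)
mag_az = 255.7 - 21.5 = 234.2 degrees

234.2 degrees


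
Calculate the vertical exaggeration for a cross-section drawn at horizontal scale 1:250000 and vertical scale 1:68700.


VE = horizontal_scale / vertical_scale = 250000 / 68700 ≈ 3.6

3.6x


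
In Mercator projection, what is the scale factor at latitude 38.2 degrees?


SF = 1 / cos(38.2) = 1 / 0.785857 = 1.272

1.272


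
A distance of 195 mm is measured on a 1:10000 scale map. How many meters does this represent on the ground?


ground = 195 mm * 10000 / 1000 = 1950.0 m

1950.0 m


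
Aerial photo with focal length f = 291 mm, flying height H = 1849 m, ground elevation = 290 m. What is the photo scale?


scale = f / (H - h) = 291 mm / 1559 m = 291 / 1559000 = 1:5357

1:5357


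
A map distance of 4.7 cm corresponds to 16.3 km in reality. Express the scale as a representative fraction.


ground = 16.3 km = 1630000 cm; RF denominator = ground / map = 1630000 / 4.7 ≈ 346809; RF = 1:346809

1:346809


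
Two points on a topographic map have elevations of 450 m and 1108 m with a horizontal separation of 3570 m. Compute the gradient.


gradient = (1108 - 450) / 3570 = 658 / 3570 = 0.1843

0.1843


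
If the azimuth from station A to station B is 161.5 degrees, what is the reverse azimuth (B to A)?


back azimuth = (161.5 + 180) mod 360 = 341.5 degrees

341.5 degrees


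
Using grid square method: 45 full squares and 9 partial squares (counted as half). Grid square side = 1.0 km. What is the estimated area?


effective squares = 45 + 9 * 0.5 = 49.5
area = 49.5 * 1.0 = 49.5 km^2

49.5 km^2


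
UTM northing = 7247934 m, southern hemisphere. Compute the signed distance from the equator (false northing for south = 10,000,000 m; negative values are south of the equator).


For southern: actual = 7247934 - 10000000 = -2752066 m

-2752066 m


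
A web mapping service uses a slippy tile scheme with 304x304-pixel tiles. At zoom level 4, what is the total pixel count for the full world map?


tiles per axis = 2^4 = 16
total tiles = 16^2 = 256
pixels per axis = 16 * 304 = 4864
total pixels = 4864^2 = 23658496

23658496 pixels


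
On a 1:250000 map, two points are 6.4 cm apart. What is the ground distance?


ground = 6.4 cm * 250000 / 100 = 16000.0 m = 16.0 km

16.0 km


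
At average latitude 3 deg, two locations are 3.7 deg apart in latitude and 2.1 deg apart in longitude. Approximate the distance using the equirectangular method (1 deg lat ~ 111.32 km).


dlat_km = 3.7 * 111.32 = 411.884
dlon_km = 2.1 * 111.32 * cos(3) ≈ 233.452
dist = sqrt(411.884^2 + 233.452^2) ≈ 473.4 km

473.4 km


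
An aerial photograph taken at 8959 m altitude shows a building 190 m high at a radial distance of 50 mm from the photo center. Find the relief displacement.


d = h * r / H = 190 * 50 / 8959 = 1.06 mm

1.06 mm


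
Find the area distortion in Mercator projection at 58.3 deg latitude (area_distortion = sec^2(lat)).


area_distortion = 1/cos^2(58.3) = 3.622

3.622


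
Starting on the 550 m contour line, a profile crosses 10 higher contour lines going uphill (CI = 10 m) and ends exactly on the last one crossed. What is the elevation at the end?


elevation = 550 + 10 * 10 = 650 m

650 m


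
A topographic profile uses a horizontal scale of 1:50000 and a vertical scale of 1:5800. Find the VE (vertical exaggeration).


VE = horizontal_scale / vertical_scale = 50000 / 5800 ≈ 8.6

8.6x


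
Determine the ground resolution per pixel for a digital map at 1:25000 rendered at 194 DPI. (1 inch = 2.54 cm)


pixel_cm = 2.54 / 194 ≈ 0.013093 cm
ground = pixel_cm * 25000 / 100 = 2.54 * 25000 / (194 * 100) = 63500 / 19400 ≈ 3.27 m

3.27 m


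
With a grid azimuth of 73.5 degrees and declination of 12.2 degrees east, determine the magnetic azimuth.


magnetic azimuth = grid azimuth - declination (east +ve)
mag_az = 73.5 - 12.2 = 61.3 degrees

61.3 degrees


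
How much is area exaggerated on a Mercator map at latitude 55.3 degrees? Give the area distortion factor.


area_distortion = 1/cos^2(55.3) = 3.086

3.086


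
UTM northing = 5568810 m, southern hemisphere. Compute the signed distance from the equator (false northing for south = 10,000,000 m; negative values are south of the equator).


For southern: actual = 5568810 - 10000000 = -4431190 m

-4431190 m


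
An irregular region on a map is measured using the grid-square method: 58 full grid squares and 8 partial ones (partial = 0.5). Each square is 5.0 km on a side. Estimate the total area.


effective squares = 58 + 8 * 0.5 = 62.0
area = 62.0 * 25.0 = 1550.0 km^2

1550.0 km^2


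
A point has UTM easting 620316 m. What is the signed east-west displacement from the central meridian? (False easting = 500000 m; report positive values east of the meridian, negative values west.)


displacement = 620316 - 500000 = 120316 m

120316 m


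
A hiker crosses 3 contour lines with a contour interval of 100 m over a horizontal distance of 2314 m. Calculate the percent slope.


elevation change = 3 * 100 = 300 m
slope = 300 / 2314 * 100 = 13.0%

13.0%


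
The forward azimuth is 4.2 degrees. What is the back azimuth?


back azimuth = (4.2 + 180) mod 360 = 184.2 degrees

184.2 degrees


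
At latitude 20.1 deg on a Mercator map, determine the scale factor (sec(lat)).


SF = 1 / cos(20.1) = 1 / 0.939094 = 1.065

1.065


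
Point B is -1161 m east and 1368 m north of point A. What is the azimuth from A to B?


az = atan2(-1161, 1368) = -40.3 deg
adjusted to 0-360: 319.7 degrees

319.7 degrees


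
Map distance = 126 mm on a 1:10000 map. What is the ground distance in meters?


ground = 126 mm * 10000 / 1000 = 1260.0 m

1260.0 m


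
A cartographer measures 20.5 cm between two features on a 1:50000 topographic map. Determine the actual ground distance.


ground = 20.5 cm * 50000 / 100 = 10250.0 m = 10.25 km

10.25 km


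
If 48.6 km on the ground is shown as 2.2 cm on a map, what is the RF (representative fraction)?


ground = 48.6 km = 4860000 cm; RF denominator = ground / map = 4860000 / 2.2 ≈ 2209091; RF = 1:2209091

1:2209091


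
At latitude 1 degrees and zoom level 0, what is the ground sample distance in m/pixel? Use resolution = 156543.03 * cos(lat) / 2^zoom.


res = 156543.03 * cos(1) / 2^0 = 156543.03 * 0.9998477 / 1 = 156519.19 m/pixel

156519.19 m/pixel


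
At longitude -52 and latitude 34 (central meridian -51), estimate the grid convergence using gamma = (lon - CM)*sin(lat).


gamma = (-52 - -51) * sin(34) = -1 * 0.559193 = -0.559 degrees

-0.559 degrees


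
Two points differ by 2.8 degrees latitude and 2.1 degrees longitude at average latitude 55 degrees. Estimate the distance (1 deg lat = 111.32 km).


dlat_km = 2.8 * 111.32 = 311.696
dlon_km = 2.1 * 111.32 * cos(55) ≈ 134.086
dist = sqrt(311.696^2 + 134.086^2) ≈ 339.3 km

339.3 km


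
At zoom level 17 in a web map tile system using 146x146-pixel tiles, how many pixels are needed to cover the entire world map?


tiles per axis = 2^17 = 131072
total tiles = 131072^2 = 17179869184
pixels per axis = 131072 * 146 = 19136512
total pixels = 19136512^2 = 366206091526144

366206091526144 pixels


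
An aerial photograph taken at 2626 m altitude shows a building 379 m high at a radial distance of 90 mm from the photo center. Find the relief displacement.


d = h * r / H = 379 * 90 / 2626 = 12.99 mm

12.99 mm


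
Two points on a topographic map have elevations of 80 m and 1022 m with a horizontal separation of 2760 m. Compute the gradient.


gradient = (1022 - 80) / 2760 = 942 / 2760 = 0.3413

0.3413


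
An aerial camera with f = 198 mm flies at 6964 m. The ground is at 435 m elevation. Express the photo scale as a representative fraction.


scale = f / (H - h) = 198 mm / 6529 m = 198 / 6529000 = 1:32975

1:32975


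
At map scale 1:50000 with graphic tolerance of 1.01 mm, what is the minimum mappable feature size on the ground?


ground = 1.01 mm * 50000 / 1000 = 50.5 m

50.5 m


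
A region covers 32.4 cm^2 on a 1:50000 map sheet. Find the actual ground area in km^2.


ground_area = 32.4 * (50000/100)^2 = 8100000.0 m^2 = 8.1 km^2

8.1 km^2


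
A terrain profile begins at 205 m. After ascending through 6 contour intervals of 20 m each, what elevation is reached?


elevation = 205 + 6 * 20 = 325 m

325 m


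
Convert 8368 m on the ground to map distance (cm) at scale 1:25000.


map_cm = 8368 * 100 / 25000 = 33.472 cm ≈ 33.47 cm

33.47 cm


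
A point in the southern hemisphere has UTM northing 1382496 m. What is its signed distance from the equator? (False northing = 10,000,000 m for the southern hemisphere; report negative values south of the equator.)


For southern: actual = 1382496 - 10000000 = -8617504 m

-8617504 m


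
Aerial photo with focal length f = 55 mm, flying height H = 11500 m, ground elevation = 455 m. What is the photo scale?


scale = f / (H - h) = 55 mm / 11045 m = 55 / 11045000 = 1:200818

1:200818


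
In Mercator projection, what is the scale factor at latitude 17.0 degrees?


SF = 1 / cos(17.0) = 1 / 0.956305 = 1.046

1.046


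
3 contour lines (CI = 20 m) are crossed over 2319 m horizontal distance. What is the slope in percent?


elevation change = 3 * 20 = 60 m
slope = 60 / 2319 * 100 = 2.6%

2.6%


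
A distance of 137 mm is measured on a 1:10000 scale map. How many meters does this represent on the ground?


ground = 137 mm * 10000 / 1000 = 1370.0 m

1370.0 m


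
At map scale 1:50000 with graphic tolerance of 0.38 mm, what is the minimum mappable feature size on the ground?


ground = 0.38 mm * 50000 / 1000 = 19.0 m

19.0 m


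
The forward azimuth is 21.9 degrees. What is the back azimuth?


back azimuth = (21.9 + 180) mod 360 = 201.9 degrees

201.9 degrees


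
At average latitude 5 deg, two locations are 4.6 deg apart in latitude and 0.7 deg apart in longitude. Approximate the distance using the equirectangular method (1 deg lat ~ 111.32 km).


dlat_km = 4.6 * 111.32 = 512.072
dlon_km = 0.7 * 111.32 * cos(5) ≈ 77.627
dist = sqrt(512.072^2 + 77.627^2) ≈ 517.9 km

517.9 km


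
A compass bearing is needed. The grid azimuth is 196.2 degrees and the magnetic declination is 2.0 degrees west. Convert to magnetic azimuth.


magnetic azimuth = grid azimuth - declination (east +ve)
mag_az = 196.2 - -2.0 = 198.2 degrees

198.2 degrees


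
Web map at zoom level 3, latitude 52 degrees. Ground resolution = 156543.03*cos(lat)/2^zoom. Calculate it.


res = 156543.03 * cos(52) / 2^3 = 156543.03 * 0.61566148 / 8 = 12047.19 m/pixel

12047.19 m/pixel


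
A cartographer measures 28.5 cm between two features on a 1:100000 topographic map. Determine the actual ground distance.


ground = 28.5 cm * 100000 / 100 = 28500.0 m = 28.5 km

28.5 km


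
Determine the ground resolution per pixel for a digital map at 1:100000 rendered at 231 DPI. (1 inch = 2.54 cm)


pixel_cm = 2.54 / 231 ≈ 0.010996 cm
ground = pixel_cm * 100000 / 100 = 2.54 * 100000 / (231 * 100) = 254000 / 23100 ≈ 11.0 m

11.0 m


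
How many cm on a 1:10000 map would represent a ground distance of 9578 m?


map_cm = 9578 * 100 / 10000 = 95.78 cm

95.78 cm


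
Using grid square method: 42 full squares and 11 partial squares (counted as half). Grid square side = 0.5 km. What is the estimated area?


effective squares = 42 + 11 * 0.5 = 47.5
area = 47.5 * 0.25 = 11.875 km^2

11.875 km^2


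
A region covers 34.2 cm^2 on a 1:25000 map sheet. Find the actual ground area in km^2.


ground_area = 34.2 * (25000/100)^2 = 2137500.0 m^2 = 2.1375 km^2 ≈ 2.138 km^2

2.138 km^2


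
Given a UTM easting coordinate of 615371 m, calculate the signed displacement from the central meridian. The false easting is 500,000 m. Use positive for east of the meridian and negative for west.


displacement = 615371 - 500000 = 115371 m

115371 m


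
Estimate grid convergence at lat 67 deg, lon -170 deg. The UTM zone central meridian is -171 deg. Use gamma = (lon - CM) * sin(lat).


gamma = (-170 - -171) * sin(67) = 1 * 0.920505 = 0.921 degrees

0.921 degrees


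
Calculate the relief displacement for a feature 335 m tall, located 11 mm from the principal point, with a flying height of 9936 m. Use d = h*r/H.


d = h * r / H = 335 * 11 / 9936 = 0.37 mm

0.37 mm


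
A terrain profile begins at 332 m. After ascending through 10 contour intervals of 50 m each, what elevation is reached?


elevation = 332 + 10 * 50 = 832 m

832 m


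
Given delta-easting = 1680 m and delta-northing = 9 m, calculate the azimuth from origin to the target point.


az = atan2(1680, 9) = 89.7 deg
adjusted to 0-360: 89.7 degrees

89.7 degrees


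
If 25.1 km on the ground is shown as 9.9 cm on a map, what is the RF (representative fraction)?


ground = 25.1 km = 2510000 cm; RF denominator = ground / map = 2510000 / 9.9 ≈ 253535; RF = 1:253535

1:253535


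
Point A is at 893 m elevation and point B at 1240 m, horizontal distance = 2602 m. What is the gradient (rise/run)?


gradient = (1240 - 893) / 2602 = 347 / 2602 = 0.1334

0.1334


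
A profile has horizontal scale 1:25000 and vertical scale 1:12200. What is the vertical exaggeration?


VE = horizontal_scale / vertical_scale = 25000 / 12200 ≈ 2.0

2.0x


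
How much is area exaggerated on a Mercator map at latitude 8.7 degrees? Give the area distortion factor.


area_distortion = 1/cos^2(8.7) = 1.023

1.023


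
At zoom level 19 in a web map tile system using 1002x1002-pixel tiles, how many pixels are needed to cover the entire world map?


tiles per axis = 2^19 = 524288
total tiles = 524288^2 = 274877906944
pixels per axis = 524288 * 1002 = 525336576
total pixels = 525336576^2 = 275978518083403776

275978518083403776 pixels


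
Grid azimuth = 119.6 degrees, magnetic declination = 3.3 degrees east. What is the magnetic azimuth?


magnetic azimuth = grid azimuth - declination (east +ve)
mag_az = 119.6 - 3.3 = 116.3 degrees

116.3 degrees


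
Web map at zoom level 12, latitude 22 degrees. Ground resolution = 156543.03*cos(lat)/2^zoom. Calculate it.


res = 156543.03 * cos(22) / 2^12 = 156543.03 * 0.92718385 / 4096 = 35.44 m/pixel

35.44 m/pixel


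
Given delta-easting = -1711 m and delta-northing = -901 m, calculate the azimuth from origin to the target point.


az = atan2(-1711, -901) = -117.8 deg
adjusted to 0-360: 242.2 degrees

242.2 degrees


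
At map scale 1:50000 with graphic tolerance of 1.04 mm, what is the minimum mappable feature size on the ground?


ground = 1.04 mm * 50000 / 1000 = 52.0 m

52.0 m


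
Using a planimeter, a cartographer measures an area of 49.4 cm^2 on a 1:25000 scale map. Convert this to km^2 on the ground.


ground_area = 49.4 * (25000/100)^2 = 3087500.0 m^2 = 3.0875 km^2 ≈ 3.088 km^2

3.088 km^2


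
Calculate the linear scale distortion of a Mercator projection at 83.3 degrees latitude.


SF = 1 / cos(83.3) = 1 / 0.116671 = 8.571

8.571


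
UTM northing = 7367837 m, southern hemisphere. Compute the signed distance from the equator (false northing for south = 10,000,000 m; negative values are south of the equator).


For southern: actual = 7367837 - 10000000 = -2632163 m

-2632163 m


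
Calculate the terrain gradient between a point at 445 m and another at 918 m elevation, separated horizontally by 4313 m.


gradient = (918 - 445) / 4313 = 473 / 4313 = 0.1097

0.1097


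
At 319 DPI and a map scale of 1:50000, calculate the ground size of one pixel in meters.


pixel_cm = 2.54 / 319 ≈ 0.007962 cm
ground = pixel_cm * 50000 / 100 = 2.54 * 50000 / (319 * 100) = 127000 / 31900 ≈ 3.98 m

3.98 m


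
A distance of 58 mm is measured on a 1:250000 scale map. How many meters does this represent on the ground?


ground = 58 mm * 250000 / 1000 = 14500.0 m

14500.0 m


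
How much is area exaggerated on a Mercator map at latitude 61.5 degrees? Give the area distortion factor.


area_distortion = 1/cos^2(61.5) = 4.392

4.392


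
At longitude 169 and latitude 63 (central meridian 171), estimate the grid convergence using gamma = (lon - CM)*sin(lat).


gamma = (169 - 171) * sin(63) = -2 * 0.891007 = -1.782 degrees

-1.782 degrees


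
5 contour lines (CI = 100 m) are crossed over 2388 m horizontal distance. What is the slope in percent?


elevation change = 5 * 100 = 500 m
slope = 500 / 2388 * 100 = 20.9%

20.9%


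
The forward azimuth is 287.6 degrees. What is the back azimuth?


back azimuth = (287.6 + 180) mod 360 = 107.6 degrees

107.6 degrees


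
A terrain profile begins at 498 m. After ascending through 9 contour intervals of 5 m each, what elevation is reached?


elevation = 498 + 9 * 5 = 543 m

543 m


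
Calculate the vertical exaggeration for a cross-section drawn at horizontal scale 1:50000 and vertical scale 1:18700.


VE = horizontal_scale / vertical_scale = 50000 / 18700 ≈ 2.7

2.7x


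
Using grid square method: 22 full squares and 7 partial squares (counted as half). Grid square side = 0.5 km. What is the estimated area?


effective squares = 22 + 7 * 0.5 = 25.5
area = 25.5 * 0.25 = 6.375 km^2

6.375 km^2


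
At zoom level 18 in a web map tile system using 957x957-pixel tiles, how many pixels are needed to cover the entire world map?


tiles per axis = 2^18 = 262144
total tiles = 262144^2 = 68719476736
pixels per axis = 262144 * 957 = 250871808
total pixels = 250871808^2 = 62936664049188864

62936664049188864 pixels


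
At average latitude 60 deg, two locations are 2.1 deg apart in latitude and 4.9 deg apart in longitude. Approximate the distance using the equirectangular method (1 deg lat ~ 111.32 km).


dlat_km = 2.1 * 111.32 = 233.772
dlon_km = 4.9 * 111.32 * cos(60) ≈ 272.734
dist = sqrt(233.772^2 + 272.734^2) ≈ 359.2 km

359.2 km


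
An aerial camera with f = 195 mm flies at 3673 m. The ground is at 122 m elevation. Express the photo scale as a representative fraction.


scale = f / (H - h) = 195 mm / 3551 m = 195 / 3551000 = 1:18210

1:18210


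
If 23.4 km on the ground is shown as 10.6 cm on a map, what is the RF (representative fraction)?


ground = 23.4 km = 2340000 cm; RF denominator = ground / map = 2340000 / 10.6 ≈ 220755; RF = 1:220755

1:220755


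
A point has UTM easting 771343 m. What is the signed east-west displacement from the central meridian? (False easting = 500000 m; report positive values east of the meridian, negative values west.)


displacement = 771343 - 500000 = 271343 m

271343 m


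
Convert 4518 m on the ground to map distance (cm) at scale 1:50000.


map_cm = 4518 * 100 / 50000 = 9.036 cm ≈ 9.04 cm

9.04 cm


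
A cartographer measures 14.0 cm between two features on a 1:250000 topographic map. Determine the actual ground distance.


ground = 14.0 cm * 250000 / 100 = 35000.0 m = 35.0 km

35.0 km


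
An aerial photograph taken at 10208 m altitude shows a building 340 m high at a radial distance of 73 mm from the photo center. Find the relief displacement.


d = h * r / H = 340 * 73 / 10208 = 2.43 mm

2.43 mm


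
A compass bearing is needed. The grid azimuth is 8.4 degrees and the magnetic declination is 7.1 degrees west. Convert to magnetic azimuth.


magnetic azimuth = grid azimuth - declination (east +ve)
mag_az = 8.4 - -7.1 = 15.5 degrees

15.5 degrees


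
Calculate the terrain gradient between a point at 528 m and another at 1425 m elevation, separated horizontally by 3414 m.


gradient = (1425 - 528) / 3414 = 897 / 3414 = 0.2627

0.2627


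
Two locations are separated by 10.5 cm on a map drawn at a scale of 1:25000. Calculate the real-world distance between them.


ground = 10.5 cm * 25000 / 100 = 2625.0 m = 2.625 km

2.625 km


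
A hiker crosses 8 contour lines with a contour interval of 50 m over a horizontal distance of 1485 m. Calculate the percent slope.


elevation change = 8 * 50 = 400 m
slope = 400 / 1485 * 100 = 26.9%

26.9%


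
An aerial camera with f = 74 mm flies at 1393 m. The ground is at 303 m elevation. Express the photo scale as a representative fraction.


scale = f / (H - h) = 74 mm / 1090 m = 74 / 1090000 = 1:14730

1:14730


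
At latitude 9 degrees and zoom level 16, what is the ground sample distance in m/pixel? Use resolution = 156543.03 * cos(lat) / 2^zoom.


res = 156543.03 * cos(9) / 2^16 = 156543.03 * 0.98768834 / 65536 = 2.36 m/pixel

2.36 m/pixel


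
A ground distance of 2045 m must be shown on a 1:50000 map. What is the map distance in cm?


map_cm = 2045 * 100 / 50000 = 4.09 cm

4.09 cm


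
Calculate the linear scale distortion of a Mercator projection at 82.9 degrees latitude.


SF = 1 / cos(82.9) = 1 / 0.123601 = 8.091

8.091


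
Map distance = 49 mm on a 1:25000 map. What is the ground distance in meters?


ground = 49 mm * 25000 / 1000 = 1225.0 m

1225.0 m


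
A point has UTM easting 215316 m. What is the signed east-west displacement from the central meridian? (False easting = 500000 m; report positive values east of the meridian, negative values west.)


displacement = 215316 - 500000 = -284684 m

-284684 m


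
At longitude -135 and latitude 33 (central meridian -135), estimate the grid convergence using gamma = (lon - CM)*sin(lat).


gamma = (-135 - -135) * sin(33) = 0 * 0.544639 = 0.0 degrees

0.0 degrees


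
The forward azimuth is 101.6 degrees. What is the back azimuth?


back azimuth = (101.6 + 180) mod 360 = 281.6 degrees

281.6 degrees


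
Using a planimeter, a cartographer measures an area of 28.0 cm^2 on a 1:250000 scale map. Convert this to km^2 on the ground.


ground_area = 28.0 * (250000/100)^2 = 175000000.0 m^2 = 175.0 km^2

175.0 km^2


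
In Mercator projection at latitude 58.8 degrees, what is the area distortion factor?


area_distortion = 1/cos^2(58.8) = 3.726

3.726


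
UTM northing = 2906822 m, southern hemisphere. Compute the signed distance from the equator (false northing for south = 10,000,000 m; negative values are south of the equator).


For southern: actual = 2906822 - 10000000 = -7093178 m

-7093178 m


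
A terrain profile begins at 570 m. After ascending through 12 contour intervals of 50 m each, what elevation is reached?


elevation = 570 + 12 * 50 = 1170 m

1170 m


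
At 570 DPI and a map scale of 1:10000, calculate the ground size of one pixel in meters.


pixel_cm = 2.54 / 570 ≈ 0.004456 cm
ground = pixel_cm * 10000 / 100 = 2.54 * 10000 / (570 * 100) = 25400 / 57000 ≈ 0.45 m

0.45 m


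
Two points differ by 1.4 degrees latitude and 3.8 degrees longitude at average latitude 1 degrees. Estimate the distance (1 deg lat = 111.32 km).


dlat_km = 1.4 * 111.32 = 155.848
dlon_km = 3.8 * 111.32 * cos(1) ≈ 422.952
dist = sqrt(155.848^2 + 422.952^2) ≈ 450.8 km

450.8 km


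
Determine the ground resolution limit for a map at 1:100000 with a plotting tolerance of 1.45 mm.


ground = 1.45 mm * 100000 / 1000 = 145.0 m

145.0 m


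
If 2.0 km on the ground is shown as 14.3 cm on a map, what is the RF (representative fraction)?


ground = 2.0 km = 200000 cm; RF denominator = ground / map = 200000 / 14.3 ≈ 13986; RF = 1:13986

1:13986


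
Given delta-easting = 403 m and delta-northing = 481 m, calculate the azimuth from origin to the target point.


az = atan2(403, 481) = 40.0 deg
adjusted to 0-360: 40.0 degrees

40.0 degrees


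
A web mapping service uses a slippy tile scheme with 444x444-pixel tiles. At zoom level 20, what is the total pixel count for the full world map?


tiles per axis = 2^20 = 1048576
total tiles = 1048576^2 = 1099511627776
pixels per axis = 1048576 * 444 = 465567744
total pixels = 465567744^2 = 216753324253249536

216753324253249536 pixels


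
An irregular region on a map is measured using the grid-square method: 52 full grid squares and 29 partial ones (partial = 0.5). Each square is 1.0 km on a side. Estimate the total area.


effective squares = 52 + 29 * 0.5 = 66.5
area = 66.5 * 1.0 = 66.5 km^2

66.5 km^2


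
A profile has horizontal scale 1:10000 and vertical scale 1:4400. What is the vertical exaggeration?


VE = horizontal_scale / vertical_scale = 10000 / 4400 ≈ 2.3

2.3x


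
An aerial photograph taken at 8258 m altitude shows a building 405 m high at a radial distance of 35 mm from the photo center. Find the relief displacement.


d = h * r / H = 405 * 35 / 8258 = 1.72 mm

1.72 mm


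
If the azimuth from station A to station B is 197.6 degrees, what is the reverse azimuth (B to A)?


back azimuth = (197.6 + 180) mod 360 = 17.6 degrees

17.6 degrees


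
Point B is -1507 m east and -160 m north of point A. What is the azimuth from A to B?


az = atan2(-1507, -160) = -96.1 deg
adjusted to 0-360: 263.9 degrees

263.9 degrees


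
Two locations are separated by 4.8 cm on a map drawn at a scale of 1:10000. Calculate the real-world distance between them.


ground = 4.8 cm * 10000 / 100 = 480.0 m

480.0 m


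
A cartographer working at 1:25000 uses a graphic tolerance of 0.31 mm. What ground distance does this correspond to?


ground = 0.31 mm * 25000 / 1000 = 7.75 m

7.75 m


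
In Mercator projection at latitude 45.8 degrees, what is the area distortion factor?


area_distortion = 1/cos^2(45.8) = 2.057

2.057


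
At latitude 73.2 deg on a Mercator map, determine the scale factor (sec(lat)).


SF = 1 / cos(73.2) = 1 / 0.289032 = 3.46

3.46


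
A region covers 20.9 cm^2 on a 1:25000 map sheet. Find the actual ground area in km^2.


ground_area = 20.9 * (25000/100)^2 = 1306250.0 m^2 = 1.30625 km^2 ≈ 1.306 km^2

1.306 km^2


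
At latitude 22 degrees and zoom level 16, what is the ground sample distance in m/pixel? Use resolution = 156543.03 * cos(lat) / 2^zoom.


res = 156543.03 * cos(22) / 2^16 = 156543.03 * 0.92718385 / 65536 = 2.21 m/pixel

2.21 m/pixel


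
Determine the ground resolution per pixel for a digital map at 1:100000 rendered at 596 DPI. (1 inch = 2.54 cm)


pixel_cm = 2.54 / 596 ≈ 0.004262 cm
ground = pixel_cm * 100000 / 100 = 2.54 * 100000 / (596 * 100) = 254000 / 59600 ≈ 4.26 m

4.26 m


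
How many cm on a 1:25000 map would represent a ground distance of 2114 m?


map_cm = 2114 * 100 / 25000 = 8.456 cm ≈ 8.46 cm

8.46 cm


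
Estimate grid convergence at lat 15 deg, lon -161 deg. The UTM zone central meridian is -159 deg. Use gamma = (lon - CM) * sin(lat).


gamma = (-161 - -159) * sin(15) = -2 * 0.258819 = -0.518 degrees

-0.518 degrees


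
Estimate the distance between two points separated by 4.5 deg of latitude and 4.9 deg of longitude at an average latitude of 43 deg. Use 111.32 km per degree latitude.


dlat_km = 4.5 * 111.32 = 500.94
dlon_km = 4.9 * 111.32 * cos(43) ≈ 398.93
dist = sqrt(500.94^2 + 398.93^2) ≈ 640.4 km

640.4 km


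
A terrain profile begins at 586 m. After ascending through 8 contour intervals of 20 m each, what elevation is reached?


elevation = 586 + 8 * 20 = 746 m

746 m


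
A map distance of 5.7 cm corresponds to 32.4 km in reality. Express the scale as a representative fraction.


ground = 32.4 km = 3240000 cm; RF denominator = ground / map = 3240000 / 5.7 ≈ 568421; RF = 1:568421

1:568421


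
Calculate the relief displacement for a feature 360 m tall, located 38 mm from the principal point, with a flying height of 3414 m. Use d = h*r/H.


d = h * r / H = 360 * 38 / 3414 = 4.01 mm

4.01 mm


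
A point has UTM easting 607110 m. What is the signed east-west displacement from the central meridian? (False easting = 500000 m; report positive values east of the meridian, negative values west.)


displacement = 607110 - 500000 = 107110 m

107110 m


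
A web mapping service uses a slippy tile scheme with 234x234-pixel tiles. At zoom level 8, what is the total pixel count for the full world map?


tiles per axis = 2^8 = 256
total tiles = 256^2 = 65536
pixels per axis = 256 * 234 = 59904
total pixels = 59904^2 = 3588489216

3588489216 pixels


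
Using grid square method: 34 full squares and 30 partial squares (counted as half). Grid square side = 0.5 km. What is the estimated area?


effective squares = 34 + 30 * 0.5 = 49.0
area = 49.0 * 0.25 = 12.25 km^2

12.25 km^2


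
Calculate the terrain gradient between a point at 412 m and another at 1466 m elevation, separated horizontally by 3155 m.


gradient = (1466 - 412) / 3155 = 1054 / 3155 = 0.3341

0.3341


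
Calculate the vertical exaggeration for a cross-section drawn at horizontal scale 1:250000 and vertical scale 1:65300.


VE = horizontal_scale / vertical_scale = 250000 / 65300 ≈ 3.8

3.8x


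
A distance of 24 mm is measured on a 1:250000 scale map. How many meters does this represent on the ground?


ground = 24 mm * 250000 / 1000 = 6000.0 m

6000.0 m


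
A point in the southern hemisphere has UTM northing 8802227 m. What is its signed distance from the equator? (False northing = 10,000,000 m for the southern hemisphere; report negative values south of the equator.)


For southern: actual = 8802227 - 10000000 = -1197773 m

-1197773 m


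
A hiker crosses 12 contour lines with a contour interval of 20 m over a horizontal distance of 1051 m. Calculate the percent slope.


elevation change = 12 * 20 = 240 m
slope = 240 / 1051 * 100 = 22.8%

22.8%


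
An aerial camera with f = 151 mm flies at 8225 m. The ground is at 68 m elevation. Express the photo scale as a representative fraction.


scale = f / (H - h) = 151 mm / 8157 m = 151 / 8157000 = 1:54020

1:54020


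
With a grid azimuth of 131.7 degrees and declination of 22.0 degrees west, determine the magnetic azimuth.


magnetic azimuth = grid azimuth - declination (east +ve)
mag_az = 131.7 - -22.0 = 153.7 degrees

153.7 degrees


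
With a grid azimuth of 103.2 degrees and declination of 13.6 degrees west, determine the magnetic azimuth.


magnetic azimuth = grid azimuth - declination (east +ve)
mag_az = 103.2 - -13.6 = 116.8 degrees

116.8 degrees


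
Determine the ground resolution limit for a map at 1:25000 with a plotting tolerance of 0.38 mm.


ground = 0.38 mm * 25000 / 1000 = 9.5 m

9.5 m


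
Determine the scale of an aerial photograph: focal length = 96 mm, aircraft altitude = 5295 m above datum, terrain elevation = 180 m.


scale = f / (H - h) = 96 mm / 5115 m = 96 / 5115000 = 1:53281

1:53281


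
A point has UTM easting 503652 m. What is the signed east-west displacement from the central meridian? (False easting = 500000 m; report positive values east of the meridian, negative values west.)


displacement = 503652 - 500000 = 3652 m

3652 m


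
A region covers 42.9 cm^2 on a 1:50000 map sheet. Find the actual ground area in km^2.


ground_area = 42.9 * (50000/100)^2 = 10725000.0 m^2 = 10.725 km^2

10.725 km^2


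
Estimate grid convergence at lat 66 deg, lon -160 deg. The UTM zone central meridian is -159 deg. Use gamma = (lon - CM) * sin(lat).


gamma = (-160 - -159) * sin(66) = -1 * 0.913545 = -0.914 degrees

-0.914 degrees


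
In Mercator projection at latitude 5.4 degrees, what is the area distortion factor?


area_distortion = 1/cos^2(5.4) = 1.009

1.009


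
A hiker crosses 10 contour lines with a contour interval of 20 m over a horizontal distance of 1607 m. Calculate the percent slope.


elevation change = 10 * 20 = 200 m
slope = 200 / 1607 * 100 = 12.4%

12.4%


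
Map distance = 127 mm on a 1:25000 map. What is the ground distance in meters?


ground = 127 mm * 25000 / 1000 = 3175.0 m

3175.0 m


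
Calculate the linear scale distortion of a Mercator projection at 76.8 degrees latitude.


SF = 1 / cos(76.8) = 1 / 0.228351 = 4.379

4.379


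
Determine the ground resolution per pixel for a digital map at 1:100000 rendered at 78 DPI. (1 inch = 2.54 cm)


pixel_cm = 2.54 / 78 ≈ 0.032564 cm
ground = pixel_cm * 100000 / 100 = 2.54 * 100000 / (78 * 100) = 254000 / 7800 ≈ 32.56 m

32.56 m


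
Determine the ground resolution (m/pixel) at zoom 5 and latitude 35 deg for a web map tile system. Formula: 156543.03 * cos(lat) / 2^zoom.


res = 156543.03 * cos(35) / 2^5 = 156543.03 * 0.81915204 / 32 = 4007.27 m/pixel

4007.27 m/pixel


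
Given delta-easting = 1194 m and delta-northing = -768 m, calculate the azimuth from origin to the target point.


az = atan2(1194, -768) = 122.7 deg
adjusted to 0-360: 122.7 degrees

122.7 degrees


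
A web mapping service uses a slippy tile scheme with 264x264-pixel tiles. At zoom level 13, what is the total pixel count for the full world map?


tiles per axis = 2^13 = 8192
total tiles = 8192^2 = 67108864
pixels per axis = 8192 * 264 = 2162688
total pixels = 2162688^2 = 4677219385344

4677219385344 pixels


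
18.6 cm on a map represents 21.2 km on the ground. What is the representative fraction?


ground = 21.2 km = 2120000 cm; RF denominator = ground / map = 2120000 / 18.6 ≈ 113978; RF = 1:113978

1:113978


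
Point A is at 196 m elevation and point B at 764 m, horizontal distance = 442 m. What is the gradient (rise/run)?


gradient = (764 - 196) / 442 = 568 / 442 = 1.2851

1.2851


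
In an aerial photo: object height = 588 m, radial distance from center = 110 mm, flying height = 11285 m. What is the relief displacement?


d = h * r / H = 588 * 110 / 11285 = 5.73 mm

5.73 mm


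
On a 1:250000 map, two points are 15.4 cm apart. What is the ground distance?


ground = 15.4 cm * 250000 / 100 = 38500.0 m = 38.5 km

38.5 km


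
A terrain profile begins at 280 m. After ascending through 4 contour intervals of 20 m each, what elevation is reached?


elevation = 280 + 4 * 20 = 360 m

360 m


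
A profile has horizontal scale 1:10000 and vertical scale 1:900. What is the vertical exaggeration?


VE = horizontal_scale / vertical_scale = 10000 / 900 ≈ 11.1

11.1x


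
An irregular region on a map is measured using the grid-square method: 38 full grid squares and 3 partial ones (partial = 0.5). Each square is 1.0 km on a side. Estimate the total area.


effective squares = 38 + 3 * 0.5 = 39.5
area = 39.5 * 1.0 = 39.5 km^2

39.5 km^2


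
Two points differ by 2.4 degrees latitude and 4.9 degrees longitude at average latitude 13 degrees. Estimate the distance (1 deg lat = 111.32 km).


dlat_km = 2.4 * 111.32 = 267.168
dlon_km = 4.9 * 111.32 * cos(13) ≈ 531.488
dist = sqrt(267.168^2 + 531.488^2) ≈ 594.9 km

594.9 km


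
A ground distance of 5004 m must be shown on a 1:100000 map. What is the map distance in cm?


map_cm = 5004 * 100 / 100000 = 5.004 cm ≈ 5.0 cm

5.0 cm


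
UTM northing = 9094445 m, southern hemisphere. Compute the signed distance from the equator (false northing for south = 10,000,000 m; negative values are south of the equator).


For southern: actual = 9094445 - 10000000 = -905555 m

-905555 m


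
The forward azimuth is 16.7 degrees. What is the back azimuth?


back azimuth = (16.7 + 180) mod 360 = 196.7 degrees

196.7 degrees


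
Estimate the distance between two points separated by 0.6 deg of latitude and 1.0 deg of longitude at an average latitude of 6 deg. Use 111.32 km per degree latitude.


dlat_km = 0.6 * 111.32 = 66.792
dlon_km = 1.0 * 111.32 * cos(6) ≈ 110.71
dist = sqrt(66.792^2 + 110.71^2) ≈ 129.3 km

129.3 km


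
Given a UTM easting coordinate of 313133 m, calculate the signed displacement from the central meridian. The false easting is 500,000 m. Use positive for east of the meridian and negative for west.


displacement = 313133 - 500000 = -186867 m

-186867 m


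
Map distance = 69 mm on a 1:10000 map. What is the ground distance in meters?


ground = 69 mm * 10000 / 1000 = 690.0 m

690.0 m


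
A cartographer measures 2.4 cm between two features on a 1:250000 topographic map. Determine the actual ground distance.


ground = 2.4 cm * 250000 / 100 = 6000.0 m = 6.0 km

6.0 km


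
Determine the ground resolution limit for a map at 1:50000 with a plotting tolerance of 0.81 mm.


ground = 0.81 mm * 50000 / 1000 = 40.5 m

40.5 m


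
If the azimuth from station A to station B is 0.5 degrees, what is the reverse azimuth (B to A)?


back azimuth = (0.5 + 180) mod 360 = 180.5 degrees

180.5 degrees


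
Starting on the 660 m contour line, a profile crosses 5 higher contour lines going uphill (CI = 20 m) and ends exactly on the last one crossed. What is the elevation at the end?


elevation = 660 + 5 * 20 = 760 m

760 m


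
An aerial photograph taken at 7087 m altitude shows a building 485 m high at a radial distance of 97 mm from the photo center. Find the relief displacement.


d = h * r / H = 485 * 97 / 7087 = 6.64 mm

6.64 mm


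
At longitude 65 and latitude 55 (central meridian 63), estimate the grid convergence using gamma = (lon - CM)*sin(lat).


gamma = (65 - 63) * sin(55) = 2 * 0.819152 = 1.638 degrees

1.638 degrees


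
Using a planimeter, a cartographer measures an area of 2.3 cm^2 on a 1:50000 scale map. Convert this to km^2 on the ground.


ground_area = 2.3 * (50000/100)^2 = 575000.0 m^2 = 0.575 km^2

0.575 km^2
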